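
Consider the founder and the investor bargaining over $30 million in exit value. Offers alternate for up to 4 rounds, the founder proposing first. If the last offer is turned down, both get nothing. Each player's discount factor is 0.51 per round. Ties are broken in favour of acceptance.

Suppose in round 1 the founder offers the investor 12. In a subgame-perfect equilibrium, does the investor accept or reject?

Round 4 (the investor proposes): the founder will accept anything ≥ 0, so the investor offers 0 and keeps 30.
Round 3 (the founder proposes): the investor can get 30 next round, worth 0.51 × 30 = 15.3 now; the founder offers that and keeps 14.7.
Round 2 (the investor proposes): the founder can get 14.7 next round, worth 0.51 × 14.7 = 7.497 now; the investor offers that and keeps 22.503.
So by rejecting in round 1, the investor gets 22.503 next round, worth 0.51 × 22.503 = 11.47653 now.
Offer 12 ≥ 11.47653, so the investor accepts.

Accept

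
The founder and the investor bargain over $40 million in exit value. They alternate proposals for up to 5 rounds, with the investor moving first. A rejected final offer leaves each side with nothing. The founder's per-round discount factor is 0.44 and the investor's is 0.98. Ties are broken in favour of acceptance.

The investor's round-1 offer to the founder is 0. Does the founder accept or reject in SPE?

Round 5 (the investor proposes): rejection yields 0 for the founder; the investor offers 0 and keeps 40.
Round 4 (the founder proposes): the investor can get 40 next round, worth 0.98 × 40 = 39.2 now, so the founder offers 39.2, keeping 0.8.
Round 3 (the investor proposes): the founder can get 0.8 next round, worth 0.44 × 0.8 = 0.352 now; the investor offers that and keeps 39.648.
Round 2 (the founder proposes): the investor can get 39.648 next round, worth 0.98 × 39.648 = 38.85504 now, so the founder offers 38.85504, keeping 1.14496.
So by rejecting in round 1, the founder gets 1.14496 next round, worth 0.44 × 1.14496 = 0.5037824 now.
Offer 0 < 0.5037824, so the founder rejects.

Reject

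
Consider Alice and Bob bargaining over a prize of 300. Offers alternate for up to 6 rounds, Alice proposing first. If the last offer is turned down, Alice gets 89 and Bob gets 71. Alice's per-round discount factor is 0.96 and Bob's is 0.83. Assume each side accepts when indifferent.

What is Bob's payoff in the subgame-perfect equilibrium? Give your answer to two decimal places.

Solve by backward induction from round 6.
Round 6 (Bob proposes): Alice gets 89 if talks fail, so Bob offers 89 and keeps 211.
Round 5 (Alice proposes): Bob can get 211 next round, worth 0.83 × 211 = 175.13 now. Alice offers 175.13 and keeps 300 − 175.13 = 124.87.
Round 4 (Bob proposes): Alice can get 124.87 next round, worth 0.96 × 124.87 = 119.8752 now. Bob offers 119.8752 and keeps 300 − 119.8752 = 180.1248.
Round 3 (Alice proposes): Bob can get 180.1248 next round, worth 0.83 × 180.1248 = 149.503584 now. Alice offers 149.503584 and keeps 300 − 149.503584 = 150.496416.
Round 2 (Bob proposes): Alice can get 150.496416 next round, worth 0.96 × 150.496416 = 144.47655936 now, so Bob offers 144.47655936, keeping 155.52344064.
Round 1 (Alice proposes): Bob can get 155.52344064 next round, worth 0.83 × 155.52344064 = 129.0844557312 now, so Alice offers 129.0844557312, keeping 170.9155442688.

129.08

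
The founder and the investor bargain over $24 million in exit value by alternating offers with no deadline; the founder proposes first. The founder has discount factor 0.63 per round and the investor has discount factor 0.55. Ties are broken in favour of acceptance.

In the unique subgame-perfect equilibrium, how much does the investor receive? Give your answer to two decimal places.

7.47

In a stationary SPE each proposer offers the other exactly their discounted continuation value.
If the founder keeps x when proposing and the investor keeps y when proposing, then x = 24 − 0.55y and y = 24 − 0.63x.
Solving: x = 24(1 − 0.55) / (1 − 0.63·0.55) = 10.8 / 0.6535 ≈ 16.5264.
The investor gets 24 − 16.5264 ≈ 7.4736.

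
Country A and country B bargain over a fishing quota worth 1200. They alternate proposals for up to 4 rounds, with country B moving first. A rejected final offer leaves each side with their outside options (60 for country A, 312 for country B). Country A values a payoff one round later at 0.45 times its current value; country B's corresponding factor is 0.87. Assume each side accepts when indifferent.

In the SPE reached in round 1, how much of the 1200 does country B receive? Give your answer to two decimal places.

Round 4 (country A proposes): country B gets 312 if talks fail, so country A offers 312 and keeps 888.
Round 3 (country B proposes): country A can get 888 next round, worth 0.45 × 888 = 399.6 now; country B offers that and keeps 800.4.
Round 2 (country A proposes): country B can get 800.4 next round, worth 0.87 × 800.4 = 696.348 now, so country A offers 696.348, keeping 503.652.
Round 1 (country B proposes): country A can get 503.652 next round, worth 0.45 × 503.652 = 226.6434 now. Country B offers 226.6434 and keeps 1200 − 226.6434 = 973.3566.

973.36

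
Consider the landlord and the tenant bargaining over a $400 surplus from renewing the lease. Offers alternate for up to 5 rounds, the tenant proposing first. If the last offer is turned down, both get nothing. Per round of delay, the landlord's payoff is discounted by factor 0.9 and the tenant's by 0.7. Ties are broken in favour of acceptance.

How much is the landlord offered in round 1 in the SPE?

176.04

Solve by backward induction from round 5.
Round 5 (the tenant proposes): the landlord will accept anything ≥ 0, so the tenant offers 0 and keeps 400.
Round 4 (the landlord proposes): the tenant can get 400 next round, worth 0.7 × 400 = 280 now, so the landlord offers 280, keeping 120.
Round 3 (the tenant proposes): the landlord can get 120 next round, worth 0.9 × 120 = 108 now; the tenant offers that and keeps 292.
Round 2 (the landlord proposes): the tenant can get 292 next round, worth 0.7 × 292 = 204.4 now; the landlord offers that and keeps 195.6.
Round 1 (the tenant proposes): the landlord can get 195.6 next round, worth 0.9 × 195.6 = 176.04 now, so the tenant offers 176.04, keeping 223.96.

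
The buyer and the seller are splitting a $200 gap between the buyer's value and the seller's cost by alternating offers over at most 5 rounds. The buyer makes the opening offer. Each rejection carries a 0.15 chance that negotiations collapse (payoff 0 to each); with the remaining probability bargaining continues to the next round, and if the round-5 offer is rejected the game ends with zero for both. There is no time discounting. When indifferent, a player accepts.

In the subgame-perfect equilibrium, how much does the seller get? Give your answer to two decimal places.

43.92

By backward induction:
Round 5 (the buyer proposes): rejection yields 0 for the seller; the buyer offers 0 and keeps 200.
Round 4 (the seller proposes): rejecting gives the buyer an expected 0.85 × 200 = 170; the seller offers that and keeps 30.
Round 3 (the buyer proposes): rejecting gives the seller an expected 0.85 × 30 = 25.5, so the buyer offers 25.5, keeping 174.5.
Round 2 (the seller proposes): rejecting gives the buyer an expected 0.85 × 174.5 = 148.325; the seller offers that and keeps 51.675.
Round 1 (the buyer proposes): rejecting gives the seller an expected 0.85 × 51.675 = 43.92375; the buyer offers that and keeps 156.07625.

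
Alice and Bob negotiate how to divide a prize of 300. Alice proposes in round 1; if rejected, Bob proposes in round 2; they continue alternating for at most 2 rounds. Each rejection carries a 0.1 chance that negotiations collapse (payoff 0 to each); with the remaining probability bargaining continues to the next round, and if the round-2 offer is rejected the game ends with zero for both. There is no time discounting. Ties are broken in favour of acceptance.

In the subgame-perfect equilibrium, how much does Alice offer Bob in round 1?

Round 2 (Bob proposes): Alice will accept anything ≥ 0, so Bob offers 0 and keeps 300.
Round 1 (Alice proposes): rejecting gives Bob an expected 0.9 × 300 = 270, so Alice offers 270, keeping 30.

270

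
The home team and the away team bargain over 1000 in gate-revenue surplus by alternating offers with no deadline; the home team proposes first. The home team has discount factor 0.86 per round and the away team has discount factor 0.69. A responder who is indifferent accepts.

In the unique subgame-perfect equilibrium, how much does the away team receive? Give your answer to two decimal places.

In a stationary SPE each proposer offers the other exactly their discounted continuation value.
If the home team keeps x when proposing and the away team keeps y when proposing, then x = 1000 − 0.69y and y = 1000 − 0.86x.
Solving: x = 1000(1 − 0.69) / (1 − 0.86·0.69) = 310 / 0.4066 ≈ 762.4201.
The away team gets 1000 − 762.4201 ≈ 237.5799.

237.58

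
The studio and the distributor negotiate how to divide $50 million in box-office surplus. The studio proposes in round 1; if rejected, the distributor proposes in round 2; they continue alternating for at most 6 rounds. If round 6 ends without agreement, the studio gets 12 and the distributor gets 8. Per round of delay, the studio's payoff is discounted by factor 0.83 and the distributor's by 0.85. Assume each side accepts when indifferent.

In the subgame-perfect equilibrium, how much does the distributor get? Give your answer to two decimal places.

28.40

Round 6 (the distributor proposes): the studio gets 12 if talks fail, so the distributor offers 12 and keeps 38.
Round 5 (the studio proposes): the distributor can get 38 next round, worth 0.85 × 38 = 32.3 now. The studio offers 32.3 and keeps 50 − 32.3 = 17.7.
Round 4 (the distributor proposes): the studio can get 17.7 next round, worth 0.83 × 17.7 = 14.691 now, so the distributor offers 14.691, keeping 35.309.
Round 3 (the studio proposes): the distributor can get 35.309 next round, worth 0.85 × 35.309 = 30.01265 now, so the studio offers 30.01265, keeping 19.98735.
Round 2 (the distributor proposes): the studio can get 19.98735 next round, worth 0.83 × 19.98735 = 16.5895005 now; the distributor offers that and keeps 33.4104995.
Round 1 (the studio proposes): the distributor can get 33.4104995 next round, worth 0.85 × 33.4104995 = 28.398924575 now, so the studio offers 28.398924575, keeping 21.601075425.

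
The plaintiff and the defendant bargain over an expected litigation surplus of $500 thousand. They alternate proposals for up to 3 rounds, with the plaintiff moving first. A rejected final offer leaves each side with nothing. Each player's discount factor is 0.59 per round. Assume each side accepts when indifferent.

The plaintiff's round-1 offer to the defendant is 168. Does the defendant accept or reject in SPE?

Accept

Work out the defendant's continuation value if the offer is rejected.
Round 3 (the plaintiff proposes): the defendant will accept anything ≥ 0, so the plaintiff offers 0 and keeps 500.
Round 2 (the defendant proposes): the plaintiff can get 500 next round, worth 0.59 × 500 = 295 now. The defendant offers 295 and keeps 500 − 295 = 205.
So by rejecting in round 1, the defendant gets 205 next round, worth 0.59 × 205 = 120.95 now.
Offer 168 ≥ 120.95, so the defendant accepts.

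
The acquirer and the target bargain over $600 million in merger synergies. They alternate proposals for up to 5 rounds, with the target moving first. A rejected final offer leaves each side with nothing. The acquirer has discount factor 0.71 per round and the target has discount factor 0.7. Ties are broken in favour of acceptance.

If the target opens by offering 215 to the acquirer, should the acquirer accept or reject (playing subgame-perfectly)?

Round 5 (the target proposes): rejection yields 0 for the acquirer; the target offers 0 and keeps 600.
Round 4 (the acquirer proposes): the target can get 600 next round, worth 0.7 × 600 = 420 now, so the acquirer offers 420, keeping 180.
Round 3 (the target proposes): the acquirer can get 180 next round, worth 0.71 × 180 = 127.8 now; the target offers that and keeps 472.2.
Round 2 (the acquirer proposes): the target can get 472.2 next round, worth 0.7 × 472.2 = 330.54 now; the acquirer offers that and keeps 269.46.
So by rejecting in round 1, the acquirer gets 269.46 next round, worth 0.71 × 269.46 = 191.3166 now.
Offer 215 ≥ 191.3166, so the acquirer accepts.

Accept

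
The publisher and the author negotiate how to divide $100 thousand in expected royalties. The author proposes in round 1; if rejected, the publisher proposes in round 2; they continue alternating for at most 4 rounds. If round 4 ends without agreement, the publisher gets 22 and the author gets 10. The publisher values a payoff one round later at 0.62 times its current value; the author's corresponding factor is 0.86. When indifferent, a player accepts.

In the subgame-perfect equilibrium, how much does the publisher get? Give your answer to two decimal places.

38.43

Round 4 (the publisher proposes): the author gets 10 if talks fail, so the publisher offers 10 and keeps 90.
Round 3 (the author proposes): the publisher can get 90 next round, worth 0.62 × 90 = 55.8 now. The author offers 55.8 and keeps 100 − 55.8 = 44.2.
Round 2 (the publisher proposes): the author can get 44.2 next round, worth 0.86 × 44.2 = 38.012 now; the publisher offers that and keeps 61.988.
Round 1 (the author proposes): the publisher can get 61.988 next round, worth 0.62 × 61.988 = 38.43256 now, so the author offers 38.43256, keeping 61.56744.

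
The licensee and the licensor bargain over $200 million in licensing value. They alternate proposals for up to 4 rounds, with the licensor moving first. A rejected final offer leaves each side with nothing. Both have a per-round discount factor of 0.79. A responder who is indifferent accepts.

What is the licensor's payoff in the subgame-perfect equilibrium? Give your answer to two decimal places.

Round 4 (the licensee proposes): rejection yields 0 for the licensor; the licensee offers 0 and keeps 200.
Round 3 (the licensor proposes): the licensee can get 200 next round, worth 0.79 × 200 = 158 now, so the licensor offers 158, keeping 42.
Round 2 (the licensee proposes): the licensor can get 42 next round, worth 0.79 × 42 = 33.18 now; the licensee offers that and keeps 166.82.
Round 1 (the licensor proposes): the licensee can get 166.82 next round, worth 0.79 × 166.82 = 131.7878 now; the licensor offers that and keeps 68.2122.

68.21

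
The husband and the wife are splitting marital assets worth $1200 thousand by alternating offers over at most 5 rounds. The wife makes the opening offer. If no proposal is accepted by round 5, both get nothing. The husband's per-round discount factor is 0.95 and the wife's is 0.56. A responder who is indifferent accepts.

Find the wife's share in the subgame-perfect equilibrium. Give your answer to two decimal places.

Round 5 (the wife proposes): rejection yields 0 for the husband; the wife offers 0 and keeps 1200.
Round 4 (the husband proposes): the wife can get 1200 next round, worth 0.56 × 1200 = 672 now; the husband offers that and keeps 528.
Round 3 (the wife proposes): the husband can get 528 next round, worth 0.95 × 528 = 501.6 now; the wife offers that and keeps 698.4.
Round 2 (the husband proposes): the wife can get 698.4 next round, worth 0.56 × 698.4 = 391.104 now, so the husband offers 391.104, keeping 808.896.
Round 1 (the wife proposes): the husband can get 808.896 next round, worth 0.95 × 808.896 = 768.4512 now, so the wife offers 768.4512, keeping 431.5488.

431.55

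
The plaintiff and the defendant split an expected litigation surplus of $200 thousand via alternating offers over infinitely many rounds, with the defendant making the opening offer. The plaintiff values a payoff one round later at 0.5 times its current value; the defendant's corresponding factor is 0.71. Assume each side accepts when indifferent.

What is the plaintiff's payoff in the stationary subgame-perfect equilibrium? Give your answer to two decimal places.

44.96

In a stationary SPE each proposer offers the other exactly their discounted continuation value.
If the defendant keeps x when proposing and the plaintiff keeps y when proposing, then x = 200 − 0.5y and y = 200 − 0.71x.
Solving: x = 200(1 − 0.5) / (1 − 0.71·0.5) = 100 / 0.645 ≈ 155.0388.
The plaintiff gets 200 − 155.0388 ≈ 44.9612.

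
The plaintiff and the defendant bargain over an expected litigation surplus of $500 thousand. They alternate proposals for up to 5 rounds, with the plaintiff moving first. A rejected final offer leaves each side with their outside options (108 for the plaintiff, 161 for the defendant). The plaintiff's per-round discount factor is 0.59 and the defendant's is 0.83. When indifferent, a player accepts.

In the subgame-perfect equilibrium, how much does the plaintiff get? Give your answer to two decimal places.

Round 5 (the plaintiff proposes): the defendant gets 161 if talks fail, so the plaintiff offers 161 and keeps 339.
Round 4 (the defendant proposes): the plaintiff can get 339 next round, worth 0.59 × 339 = 200.01 now, so the defendant offers 200.01, keeping 299.99.
Round 3 (the plaintiff proposes): the defendant can get 299.99 next round, worth 0.83 × 299.99 = 248.9917 now; the plaintiff offers that and keeps 251.0083.
Round 2 (the defendant proposes): the plaintiff can get 251.0083 next round, worth 0.59 × 251.0083 = 148.094897 now. The defendant offers 148.094897 and keeps 500 − 148.094897 = 351.905103.
Round 1 (the plaintiff proposes): the defendant can get 351.905103 next round, worth 0.83 × 351.905103 = 292.08123549 now, so the plaintiff offers 292.08123549, keeping 207.91876451.

207.92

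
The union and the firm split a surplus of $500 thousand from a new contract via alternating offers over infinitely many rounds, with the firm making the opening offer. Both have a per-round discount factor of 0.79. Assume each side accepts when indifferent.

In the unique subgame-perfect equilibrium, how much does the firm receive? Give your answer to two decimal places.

Let x be the firm's share when the firm proposes and y be the union's share when the union proposes.
The union accepts iff offered ≥ 0.79·y, so x = 500 − 0.79y. Symmetrically y = 500 − 0.79x.
Substituting: x = 500 − 0.79(500 − 0.79x), giving x(1 − 0.79·0.79) = 500(1 − 0.79).
So x = 500 × 0.21 / 0.3759 ≈ 279.3296, and the union receives 500 − x ≈ 220.6704.

279.33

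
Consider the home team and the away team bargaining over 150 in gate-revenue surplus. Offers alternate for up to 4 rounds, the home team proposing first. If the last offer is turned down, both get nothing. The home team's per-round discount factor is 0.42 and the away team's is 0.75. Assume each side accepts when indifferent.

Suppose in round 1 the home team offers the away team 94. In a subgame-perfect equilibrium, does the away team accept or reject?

Round 4 (the away team proposes): the home team will accept anything ≥ 0, so the away team offers 0 and keeps 150.
Round 3 (the home team proposes): the away team can get 150 next round, worth 0.75 × 150 = 112.5 now; the home team offers that and keeps 37.5.
Round 2 (the away team proposes): the home team can get 37.5 next round, worth 0.42 × 37.5 = 15.75 now; the away team offers that and keeps 134.25.
So by rejecting in round 1, the away team gets 134.25 next round, worth 0.75 × 134.25 = 100.6875 now.
Offer 94 < 100.6875, so the away team rejects.

Reject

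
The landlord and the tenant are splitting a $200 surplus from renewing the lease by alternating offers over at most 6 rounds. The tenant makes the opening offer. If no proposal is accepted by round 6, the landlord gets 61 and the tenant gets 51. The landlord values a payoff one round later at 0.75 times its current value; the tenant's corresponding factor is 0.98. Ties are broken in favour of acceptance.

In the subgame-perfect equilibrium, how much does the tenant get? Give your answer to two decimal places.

134.42

Round 6 (the landlord proposes): the tenant gets 51 if talks fail, so the landlord offers 51 and keeps 149.
Round 5 (the tenant proposes): the landlord can get 149 next round, worth 0.75 × 149 = 111.75 now. The tenant offers 111.75 and keeps 200 − 111.75 = 88.25.
Round 4 (the landlord proposes): the tenant can get 88.25 next round, worth 0.98 × 88.25 = 86.485 now, so the landlord offers 86.485, keeping 113.515.
Round 3 (the tenant proposes): the landlord can get 113.515 next round, worth 0.75 × 113.515 = 85.13625 now. The tenant offers 85.13625 and keeps 200 − 85.13625 = 114.86375.
Round 2 (the landlord proposes): the tenant can get 114.86375 next round, worth 0.98 × 114.86375 = 112.566475 now, so the landlord offers 112.566475, keeping 87.433525.
Round 1 (the tenant proposes): the landlord can get 87.433525 next round, worth 0.75 × 87.433525 = 65.57514375 now; the tenant offers that and keeps 134.42485625.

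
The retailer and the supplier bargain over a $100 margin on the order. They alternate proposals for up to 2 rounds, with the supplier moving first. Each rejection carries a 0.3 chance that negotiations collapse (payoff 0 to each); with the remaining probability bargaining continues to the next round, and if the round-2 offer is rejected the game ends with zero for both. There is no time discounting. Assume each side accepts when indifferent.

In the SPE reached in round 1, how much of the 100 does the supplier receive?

Round 2 (the retailer proposes): the supplier will accept anything ≥ 0, so the retailer offers 0 and keeps 100.
Round 1 (the supplier proposes): rejecting gives the retailer an expected 0.7 × 100 = 70; the supplier offers that and keeps 30.

30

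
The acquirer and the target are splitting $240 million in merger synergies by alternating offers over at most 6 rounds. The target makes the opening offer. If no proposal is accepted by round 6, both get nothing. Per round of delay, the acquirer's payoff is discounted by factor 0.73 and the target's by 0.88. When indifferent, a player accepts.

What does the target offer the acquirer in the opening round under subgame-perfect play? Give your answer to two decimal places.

Round 6 (the acquirer proposes): the target will accept anything ≥ 0, so the acquirer offers 0 and keeps 240.
Round 5 (the target proposes): the acquirer can get 240 next round, worth 0.73 × 240 = 175.2 now. The target offers 175.2 and keeps 240 − 175.2 = 64.8.
Round 4 (the acquirer proposes): the target can get 64.8 next round, worth 0.88 × 64.8 = 57.024 now. The acquirer offers 57.024 and keeps 240 − 57.024 = 182.976.
Round 3 (the target proposes): the acquirer can get 182.976 next round, worth 0.73 × 182.976 = 133.57248 now. The target offers 133.57248 and keeps 240 − 133.57248 = 106.42752.
Round 2 (the acquirer proposes): the target can get 106.42752 next round, worth 0.88 × 106.42752 = 93.6562176 now; the acquirer offers that and keeps 146.3437824.
Round 1 (the target proposes): the acquirer can get 146.3437824 next round, worth 0.73 × 146.3437824 = 106.830961152 now. The target offers 106.830961152 and keeps 240 − 106.830961152 = 133.169038848.

106.83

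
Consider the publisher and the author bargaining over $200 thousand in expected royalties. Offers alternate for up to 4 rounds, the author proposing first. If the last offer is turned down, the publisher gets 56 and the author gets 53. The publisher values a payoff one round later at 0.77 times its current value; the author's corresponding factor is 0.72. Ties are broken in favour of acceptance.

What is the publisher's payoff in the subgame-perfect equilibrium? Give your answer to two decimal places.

105.87

Round 4 (the publisher proposes): the author gets 53 if talks fail, so the publisher offers 53 and keeps 147.
Round 3 (the author proposes): the publisher can get 147 next round, worth 0.77 × 147 = 113.19 now; the author offers that and keeps 86.81.
Round 2 (the publisher proposes): the author can get 86.81 next round, worth 0.72 × 86.81 = 62.5032 now. The publisher offers 62.5032 and keeps 200 − 62.5032 = 137.4968.
Round 1 (the author proposes): the publisher can get 137.4968 next round, worth 0.77 × 137.4968 = 105.872536 now. The author offers 105.872536 and keeps 200 − 105.872536 = 94.127464.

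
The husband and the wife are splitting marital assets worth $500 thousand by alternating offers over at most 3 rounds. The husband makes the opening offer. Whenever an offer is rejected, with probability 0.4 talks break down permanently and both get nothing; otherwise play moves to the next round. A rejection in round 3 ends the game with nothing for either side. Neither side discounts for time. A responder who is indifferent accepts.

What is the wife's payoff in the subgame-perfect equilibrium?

120

Round 3 (the husband proposes): rejection yields 0 for the wife; the husband offers 0 and keeps 500.
Round 2 (the wife proposes): rejecting gives the husband an expected 0.6 × 500 = 300; the wife offers that and keeps 200.
Round 1 (the husband proposes): rejecting gives the wife an expected 0.6 × 200 = 120; the husband offers that and keeps 380.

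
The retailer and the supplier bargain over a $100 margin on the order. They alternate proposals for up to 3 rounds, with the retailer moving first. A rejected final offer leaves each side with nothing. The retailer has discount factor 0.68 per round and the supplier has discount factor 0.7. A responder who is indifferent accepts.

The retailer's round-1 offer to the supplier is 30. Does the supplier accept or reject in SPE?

Work out the supplier's continuation value if the offer is rejected.
Round 3 (the retailer proposes): the supplier will accept anything ≥ 0, so the retailer offers 0 and keeps 100.
Round 2 (the supplier proposes): the retailer can get 100 next round, worth 0.68 × 100 = 68 now. The supplier offers 68 and keeps 100 − 68 = 32.
So by rejecting in round 1, the supplier gets 32 next round, worth 0.7 × 32 = 22.4 now.
Offer 30 ≥ 22.4, so the supplier accepts.

Accept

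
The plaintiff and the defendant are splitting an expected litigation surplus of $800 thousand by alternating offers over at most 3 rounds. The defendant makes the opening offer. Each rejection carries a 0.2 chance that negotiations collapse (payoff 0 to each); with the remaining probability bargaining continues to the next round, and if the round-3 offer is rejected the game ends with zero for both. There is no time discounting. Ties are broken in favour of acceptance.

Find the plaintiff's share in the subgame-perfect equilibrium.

Round 3 (the defendant proposes): the plaintiff will accept anything ≥ 0, so the defendant offers 0 and keeps 800.
Round 2 (the plaintiff proposes): rejecting gives the defendant an expected 0.8 × 800 = 640. The plaintiff offers 640 and keeps 800 − 640 = 160.
Round 1 (the defendant proposes): rejecting gives the plaintiff an expected 0.8 × 160 = 128; the defendant offers that and keeps 672.

128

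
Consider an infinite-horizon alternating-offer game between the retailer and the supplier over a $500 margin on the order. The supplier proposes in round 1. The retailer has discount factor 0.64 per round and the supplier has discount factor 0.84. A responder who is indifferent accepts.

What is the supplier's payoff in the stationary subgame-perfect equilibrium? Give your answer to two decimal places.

When the supplier proposes, the retailer accepts any offer worth at least 0.64 times what the retailer would get by proposing next round; and vice versa.
This gives x = 500 − 0.64y and y = 500 − 0.84x, where x and y are each side's share when it proposes.
Hence (1 − 0.64·0.84)x = 500(1 − 0.64), i.e. 0.4624·x = 180.
x ≈ 389.2734; the retailer's share is 500 − x ≈ 110.7266.

389.27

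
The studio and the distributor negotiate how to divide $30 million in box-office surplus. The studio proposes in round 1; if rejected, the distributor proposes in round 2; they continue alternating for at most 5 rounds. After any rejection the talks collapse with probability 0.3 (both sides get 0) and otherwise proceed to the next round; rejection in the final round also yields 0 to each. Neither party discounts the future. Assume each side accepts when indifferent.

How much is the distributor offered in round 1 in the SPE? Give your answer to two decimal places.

Round 5 (the studio proposes): the distributor will accept anything ≥ 0, so the studio offers 0 and keeps 30.
Round 4 (the distributor proposes): rejecting gives the studio an expected 0.7 × 30 = 21, so the distributor offers 21, keeping 9.
Round 3 (the studio proposes): rejecting gives the distributor an expected 0.7 × 9 = 6.3. The studio offers 6.3 and keeps 30 − 6.3 = 23.7.
Round 2 (the distributor proposes): rejecting gives the studio an expected 0.7 × 23.7 = 16.59; the distributor offers that and keeps 13.41.
Round 1 (the studio proposes): rejecting gives the distributor an expected 0.7 × 13.41 = 9.387. The studio offers 9.387 and keeps 30 − 9.387 = 20.613.

9.39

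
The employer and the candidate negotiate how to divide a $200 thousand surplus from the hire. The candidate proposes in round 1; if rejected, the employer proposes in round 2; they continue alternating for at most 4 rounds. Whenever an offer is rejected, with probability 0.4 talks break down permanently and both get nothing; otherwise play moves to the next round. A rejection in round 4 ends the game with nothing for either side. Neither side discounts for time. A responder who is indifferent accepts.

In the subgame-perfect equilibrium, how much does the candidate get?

Round 4 (the employer proposes): rejection yields 0 for the candidate; the employer offers 0 and keeps 200.
Round 3 (the candidate proposes): rejecting gives the employer an expected 0.6 × 200 = 120; the candidate offers that and keeps 80.
Round 2 (the employer proposes): rejecting gives the candidate an expected 0.6 × 80 = 48. The employer offers 48 and keeps 200 − 48 = 152.
Round 1 (the candidate proposes): rejecting gives the employer an expected 0.6 × 152 = 91.2, so the candidate offers 91.2, keeping 108.8.

108.8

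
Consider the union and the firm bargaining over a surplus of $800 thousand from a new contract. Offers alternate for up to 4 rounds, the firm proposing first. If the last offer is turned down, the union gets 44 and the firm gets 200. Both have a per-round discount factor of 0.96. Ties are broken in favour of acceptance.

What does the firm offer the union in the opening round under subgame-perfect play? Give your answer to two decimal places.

Round 4 (the union proposes): the firm gets 200 if talks fail, so the union offers 200 and keeps 600.
Round 3 (the firm proposes): the union can get 600 next round, worth 0.96 × 600 = 576 now, so the firm offers 576, keeping 224.
Round 2 (the union proposes): the firm can get 224 next round, worth 0.96 × 224 = 215.04 now. The union offers 215.04 and keeps 800 − 215.04 = 584.96.
Round 1 (the firm proposes): the union can get 584.96 next round, worth 0.96 × 584.96 = 561.5616 now. The firm offers 561.5616 and keeps 800 − 561.5616 = 238.4384.

561.56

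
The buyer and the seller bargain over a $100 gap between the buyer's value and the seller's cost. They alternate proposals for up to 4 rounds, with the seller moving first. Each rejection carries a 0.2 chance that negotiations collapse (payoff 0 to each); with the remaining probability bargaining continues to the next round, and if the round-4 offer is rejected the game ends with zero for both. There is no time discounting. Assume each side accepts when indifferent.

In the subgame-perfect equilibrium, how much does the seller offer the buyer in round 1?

67.2

Round 4 (the buyer proposes): the seller will accept anything ≥ 0, so the buyer offers 0 and keeps 100.
Round 3 (the seller proposes): rejecting gives the buyer an expected 0.8 × 100 = 80, so the seller offers 80, keeping 20.
Round 2 (the buyer proposes): rejecting gives the seller an expected 0.8 × 20 = 16; the buyer offers that and keeps 84.
Round 1 (the seller proposes): rejecting gives the buyer an expected 0.8 × 84 = 67.2, so the seller offers 67.2, keeping 32.8.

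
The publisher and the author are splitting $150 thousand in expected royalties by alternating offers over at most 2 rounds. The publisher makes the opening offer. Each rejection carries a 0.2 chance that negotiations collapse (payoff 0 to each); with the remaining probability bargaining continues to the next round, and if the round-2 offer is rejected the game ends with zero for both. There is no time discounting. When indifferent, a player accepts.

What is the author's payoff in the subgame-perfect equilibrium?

Round 2 (the author proposes): the publisher will accept anything ≥ 0, so the author offers 0 and keeps 150.
Round 1 (the publisher proposes): rejecting gives the author an expected 0.8 × 150 = 120. The publisher offers 120 and keeps 150 − 120 = 30.

120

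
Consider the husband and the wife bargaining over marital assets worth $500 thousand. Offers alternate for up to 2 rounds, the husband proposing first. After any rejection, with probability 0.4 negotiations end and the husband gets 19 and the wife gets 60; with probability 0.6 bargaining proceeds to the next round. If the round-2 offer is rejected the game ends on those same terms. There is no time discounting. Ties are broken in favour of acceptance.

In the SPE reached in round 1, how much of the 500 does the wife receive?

312.6

Round 2 (the wife proposes): the husband gets 19 if talks fail, so the wife offers 19 and keeps 481.
Round 1 (the husband proposes): rejecting gives the wife an expected 0.6 × 481 + 0.4 × 60 = 312.6, so the husband offers 312.6, keeping 187.4.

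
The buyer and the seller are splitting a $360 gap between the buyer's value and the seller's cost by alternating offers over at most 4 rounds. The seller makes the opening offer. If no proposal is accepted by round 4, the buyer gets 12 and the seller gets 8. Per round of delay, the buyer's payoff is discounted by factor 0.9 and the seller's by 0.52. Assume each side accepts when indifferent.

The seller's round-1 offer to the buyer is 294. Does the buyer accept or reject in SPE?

Reject

Round 4 (the buyer proposes): the seller gets 8 if talks fail, so the buyer offers 8 and keeps 352.
Round 3 (the seller proposes): the buyer can get 352 next round, worth 0.9 × 352 = 316.8 now. The seller offers 316.8 and keeps 360 − 316.8 = 43.2.
Round 2 (the buyer proposes): the seller can get 43.2 next round, worth 0.52 × 43.2 = 22.464 now; the buyer offers that and keeps 337.536.
So by rejecting in round 1, the buyer gets 337.536 next round, worth 0.9 × 337.536 = 303.7824 now.
Offer 294 < 303.7824, so the buyer rejects.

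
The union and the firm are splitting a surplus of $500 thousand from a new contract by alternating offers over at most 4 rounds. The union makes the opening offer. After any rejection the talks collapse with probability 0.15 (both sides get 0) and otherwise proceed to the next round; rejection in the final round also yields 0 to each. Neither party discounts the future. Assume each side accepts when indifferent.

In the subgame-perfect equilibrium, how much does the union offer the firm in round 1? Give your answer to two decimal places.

370.81

Round 4 (the firm proposes): the union will accept anything ≥ 0, so the firm offers 0 and keeps 500.
Round 3 (the union proposes): rejecting gives the firm an expected 0.85 × 500 = 425; the union offers that and keeps 75.
Round 2 (the firm proposes): rejecting gives the union an expected 0.85 × 75 = 63.75, so the firm offers 63.75, keeping 436.25.
Round 1 (the union proposes): rejecting gives the firm an expected 0.85 × 436.25 = 370.8125, so the union offers 370.8125, keeping 129.1875.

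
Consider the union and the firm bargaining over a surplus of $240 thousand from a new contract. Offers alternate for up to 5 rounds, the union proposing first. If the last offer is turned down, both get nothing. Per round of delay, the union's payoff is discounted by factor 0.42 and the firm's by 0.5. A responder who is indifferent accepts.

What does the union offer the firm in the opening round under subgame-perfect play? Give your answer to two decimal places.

Round 5 (the union proposes): rejection yields 0 for the firm; the union offers 0 and keeps 240.
Round 4 (the firm proposes): the union can get 240 next round, worth 0.42 × 240 = 100.8 now, so the firm offers 100.8, keeping 139.2.
Round 3 (the union proposes): the firm can get 139.2 next round, worth 0.5 × 139.2 = 69.6 now. The union offers 69.6 and keeps 240 − 69.6 = 170.4.
Round 2 (the firm proposes): the union can get 170.4 next round, worth 0.42 × 170.4 = 71.568 now; the firm offers that and keeps 168.432.
Round 1 (the union proposes): the firm can get 168.432 next round, worth 0.5 × 168.432 = 84.216 now; the union offers that and keeps 155.784.

84.22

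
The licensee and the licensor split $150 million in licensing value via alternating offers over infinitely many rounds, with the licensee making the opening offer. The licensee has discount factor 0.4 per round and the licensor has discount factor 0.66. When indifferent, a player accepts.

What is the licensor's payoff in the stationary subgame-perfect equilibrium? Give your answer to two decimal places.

80.71

Let x be the licensee's share when the licensee proposes and y be the licensor's share when the licensor proposes.
The licensor accepts iff offered ≥ 0.66·y, so x = 150 − 0.66y. Symmetrically y = 150 − 0.4x.
Substituting: x = 150 − 0.66(150 − 0.4x), giving x(1 − 0.4·0.66) = 150(1 − 0.66).
So x = 150 × 0.34 / 0.736 ≈ 69.2935, and the licensor receives 150 − x ≈ 80.7065.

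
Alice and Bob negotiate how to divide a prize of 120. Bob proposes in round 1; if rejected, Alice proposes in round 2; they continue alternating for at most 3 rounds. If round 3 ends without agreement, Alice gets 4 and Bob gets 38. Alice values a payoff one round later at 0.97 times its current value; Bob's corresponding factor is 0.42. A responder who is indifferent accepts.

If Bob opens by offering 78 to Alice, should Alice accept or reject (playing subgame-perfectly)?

Round 3 (Bob proposes): Alice gets 4 if talks fail, so Bob offers 4 and keeps 116.
Round 2 (Alice proposes): Bob can get 116 next round, worth 0.42 × 116 = 48.72 now; Alice offers that and keeps 71.28.
So by rejecting in round 1, Alice gets 71.28 next round, worth 0.97 × 71.28 = 69.1416 now.
Offer 78 ≥ 69.1416, so Alice accepts.

Accept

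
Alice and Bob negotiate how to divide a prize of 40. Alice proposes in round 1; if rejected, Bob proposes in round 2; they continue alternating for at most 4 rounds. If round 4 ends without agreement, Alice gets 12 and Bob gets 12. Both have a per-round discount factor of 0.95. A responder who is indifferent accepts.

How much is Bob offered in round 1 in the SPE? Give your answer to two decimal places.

Round 4 (Bob proposes): Alice gets 12 if talks fail, so Bob offers 12 and keeps 28.
Round 3 (Alice proposes): Bob can get 28 next round, worth 0.95 × 28 = 26.6 now. Alice offers 26.6 and keeps 40 − 26.6 = 13.4.
Round 2 (Bob proposes): Alice can get 13.4 next round, worth 0.95 × 13.4 = 12.73 now. Bob offers 12.73 and keeps 40 − 12.73 = 27.27.
Round 1 (Alice proposes): Bob can get 27.27 next round, worth 0.95 × 27.27 = 25.9065 now. Alice offers 25.9065 and keeps 40 − 25.9065 = 14.0935.

25.91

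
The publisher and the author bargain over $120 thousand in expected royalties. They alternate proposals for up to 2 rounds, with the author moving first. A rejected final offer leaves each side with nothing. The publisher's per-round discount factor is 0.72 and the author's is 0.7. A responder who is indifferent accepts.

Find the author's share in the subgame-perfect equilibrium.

33.6

Round 2 (the publisher proposes): rejection yields 0 for the author; the publisher offers 0 and keeps 120.
Round 1 (the author proposes): the publisher can get 120 next round, worth 0.72 × 120 = 86.4 now, so the author offers 86.4, keeping 33.6.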